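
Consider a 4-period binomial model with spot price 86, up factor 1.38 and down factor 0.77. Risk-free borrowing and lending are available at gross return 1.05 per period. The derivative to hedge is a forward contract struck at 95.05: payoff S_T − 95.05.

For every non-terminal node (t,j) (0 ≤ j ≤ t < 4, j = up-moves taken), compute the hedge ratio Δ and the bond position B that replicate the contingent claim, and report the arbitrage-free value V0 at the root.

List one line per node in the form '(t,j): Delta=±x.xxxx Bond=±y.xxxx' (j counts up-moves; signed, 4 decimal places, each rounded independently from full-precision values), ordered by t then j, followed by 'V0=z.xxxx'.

Risk-neutral probability p* = (R−d)/(u−d) = (1.05−0.77)/(1.38−0.77) = 0.4590.
Terminal payoffs: V(4,0)=-64.8184, V(4,1)=-40.8687, V(4,2)=2.0542, V(4,3)=78.9809, V(4,4)=216.8496
(3,0): S=39.2618. Δ = (V_up−V_dn)/(S_up−S_dn) = (-40.8687−-64.8184)/(54.1813−30.2316) = 1.0000. V = [p*·-40.8687 + (1−p*)·-64.8184]/1.05 = -51.2620. B = V − Δ·S = -90.5238.
(3,1): S=70.3654. Δ = (V_up−V_dn)/(S_up−S_dn) = (2.0542−-40.8687)/(97.1042−54.1813) = 1.0000. V = [p*·2.0542 + (1−p*)·-40.8687]/1.05 = -20.1584. B = V − Δ·S = -90.5238.
(3,2): S=126.1094. Δ = (V_up−V_dn)/(S_up−S_dn) = (78.9809−2.0542)/(174.0309−97.1042) = 1.0000. V = [p*·78.9809 + (1−p*)·2.0542]/1.05 = 35.5856. B = V − Δ·S = -90.5238.
(3,3): S=226.0142. Δ = (V_up−V_dn)/(S_up−S_dn) = (216.8496−78.9809)/(311.8996−174.0309) = 1.0000. V = [p*·216.8496 + (1−p*)·78.9809]/1.05 = 135.4904. B = V − Δ·S = -90.5238.
(2,0): S=50.9894. Δ = (V_up−V_dn)/(S_up−S_dn) = (-20.1584−-51.2620)/(70.3654−39.2618) = 1.0000. V = [p*·-20.1584 + (1−p*)·-51.2620]/1.05 = -35.2238. B = V − Δ·S = -86.2132.
(2,1): S=91.3836. Δ = (V_up−V_dn)/(S_up−S_dn) = (35.5856−-20.1584)/(126.1094−70.3654) = 1.0000. V = [p*·35.5856 + (1−p*)·-20.1584]/1.05 = 5.1704. B = V − Δ·S = -86.2132.
(2,2): S=163.7784. Δ = (V_up−V_dn)/(S_up−S_dn) = (135.4904−35.5856)/(226.0142−126.1094) = 1.0000. V = [p*·135.4904 + (1−p*)·35.5856]/1.05 = 77.5652. B = V − Δ·S = -86.2132.
(1,0): S=66.2200. Δ = (V_up−V_dn)/(S_up−S_dn) = (5.1704−-35.2238)/(91.3836−50.9894) = 1.0000. V = [p*·5.1704 + (1−p*)·-35.2238]/1.05 = -15.8878. B = V − Δ·S = -82.1078.
(1,1): S=118.6800. Δ = (V_up−V_dn)/(S_up−S_dn) = (77.5652−5.1704)/(163.7784−91.3836) = 1.0000. V = [p*·77.5652 + (1−p*)·5.1704]/1.05 = 36.5722. B = V − Δ·S = -82.1078.
(0,0): S=86.0000. Δ = (V_up−V_dn)/(S_up−S_dn) = (36.5722−-15.8878)/(118.6800−66.2200) = 1.0000. V = [p*·36.5722 + (1−p*)·-15.8878]/1.05 = 7.8021. B = V − Δ·S = -78.1979.
The time-0 hedge costs 7.8021, which is the no-arbitrage price.

(0,0): Delta=1.0000 Bond=-78.1979
(1,0): Delta=1.0000 Bond=-82.1078
(1,1): Delta=1.0000 Bond=-82.1078
(2,0): Delta=1.0000 Bond=-86.2132
(2,1): Delta=1.0000 Bond=-86.2132
(2,2): Delta=1.0000 Bond=-86.2132
(3,0): Delta=1.0000 Bond=-90.5238
(3,1): Delta=1.0000 Bond=-90.5238
(3,2): Delta=1.0000 Bond=-90.5238
(3,3): Delta=1.0000 Bond=-90.5238
V0=7.8021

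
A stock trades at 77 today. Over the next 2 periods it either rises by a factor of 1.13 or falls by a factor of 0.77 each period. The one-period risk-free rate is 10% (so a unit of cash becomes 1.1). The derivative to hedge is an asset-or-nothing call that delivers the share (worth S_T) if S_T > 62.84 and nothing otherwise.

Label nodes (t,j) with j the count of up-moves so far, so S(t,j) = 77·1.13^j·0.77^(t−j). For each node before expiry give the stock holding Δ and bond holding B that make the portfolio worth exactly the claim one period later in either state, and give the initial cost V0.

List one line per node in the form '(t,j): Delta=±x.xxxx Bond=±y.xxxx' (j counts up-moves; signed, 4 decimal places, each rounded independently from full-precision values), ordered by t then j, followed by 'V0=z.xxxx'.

Risk-neutral probability p* = (R−d)/(u−d) = (1.1−0.77)/(1.13−0.77) = 0.9167.
At expiry t=2: V(2,0)=0.0000, V(2,1)=66.9977, V(2,2)=98.3213
  t=1,j=0: stock 59.2900 → up 66.9977 (V=66.9977), down 45.6533 (V=0.0000). Price 55.8314; hedge Δ=3.1389, bond B=-130.2733.
  t=1,j=1: stock 87.0100 → up 98.3213 (V=98.3213), down 66.9977 (V=66.9977). Price 87.0100; hedge Δ=1.0000, bond B=0.0000.
  t=0,j=0: stock 77.0000 → up 87.0100 (V=87.0100), down 59.2900 (V=55.8314). Price 76.7380; hedge Δ=1.1248, bond B=-9.8692.
The time-0 hedge costs 76.7380, which is the no-arbitrage price.

(0,0): Delta=1.1248 Bond=-9.8692
(1,0): Delta=3.1389 Bond=-130.2733
(1,1): Delta=1.0000 Bond=0.0000
V0=76.7380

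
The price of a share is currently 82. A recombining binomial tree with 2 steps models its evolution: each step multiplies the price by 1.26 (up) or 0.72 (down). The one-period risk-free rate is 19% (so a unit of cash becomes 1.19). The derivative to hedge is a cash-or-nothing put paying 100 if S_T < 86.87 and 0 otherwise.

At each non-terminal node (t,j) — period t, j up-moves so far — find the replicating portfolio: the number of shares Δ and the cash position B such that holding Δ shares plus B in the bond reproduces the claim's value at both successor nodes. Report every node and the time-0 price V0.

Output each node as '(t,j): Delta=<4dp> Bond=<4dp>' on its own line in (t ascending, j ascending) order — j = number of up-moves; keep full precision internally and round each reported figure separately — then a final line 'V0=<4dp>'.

(0,0): Delta=-1.6518 Bond=152.5665
(1,0): Delta=0.0000 Bond=84.0336
(1,1): Delta=-1.7923 Bond=196.0784
V0=17.1213

Risk-neutral probability p* = (R−d)/(u−d) = (1.19−0.72)/(1.26−0.72) = 0.8704.
Payoff layer (t=2): V(2,0)=100.0000, V(2,1)=100.0000, V(2,2)=0.0000
(1,0): S=59.0400. Δ = (V_up−V_dn)/(S_up−S_dn) = (100.0000−100.0000)/(74.3904−42.5088) = 0.0000. V = [p*·100.0000 + (1−p*)·100.0000]/1.19 = 84.0336. B = V − Δ·S = 84.0336.
(1,1): S=103.3200. Δ = (V_up−V_dn)/(S_up−S_dn) = (0.0000−100.0000)/(130.1832−74.3904) = -1.7923. V = [p*·0.0000 + (1−p*)·100.0000]/1.19 = 10.8932. B = V − Δ·S = 196.0784.
(0,0): S=82.0000. Δ = (V_up−V_dn)/(S_up−S_dn) = (10.8932−84.0336)/(103.3200−59.0400) = -1.6518. V = [p*·10.8932 + (1−p*)·84.0336]/1.19 = 17.1213. B = V − Δ·S = 152.5665.
Check: Δ(0,0)·S0 + B(0,0) = 17.1213 = V0.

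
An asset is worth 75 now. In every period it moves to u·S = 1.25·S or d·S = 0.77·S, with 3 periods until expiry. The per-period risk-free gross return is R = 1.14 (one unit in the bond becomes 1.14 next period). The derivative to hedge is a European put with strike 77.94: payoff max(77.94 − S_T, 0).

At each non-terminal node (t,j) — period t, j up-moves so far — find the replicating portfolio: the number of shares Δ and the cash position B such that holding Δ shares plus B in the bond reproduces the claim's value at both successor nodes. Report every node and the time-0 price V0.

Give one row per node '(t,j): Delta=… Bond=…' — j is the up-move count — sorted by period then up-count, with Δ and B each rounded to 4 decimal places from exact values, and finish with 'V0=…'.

Risk-neutral probability p* = (R−d)/(u−d) = (1.14−0.77)/(1.25−0.77) = 0.7708.
Payoff layer (t=3): V(3,0)=43.7000, V(3,1)=22.3556, V(3,2)=0.0000, V(3,3)=0.0000
(2,0): S=44.4675. Δ = (V_up−V_dn)/(S_up−S_dn) = (22.3556−43.7000)/(55.5844−34.2400) = -1.0000. V = [p*·22.3556 + (1−p*)·43.7000]/1.14 = 23.9009. B = V − Δ·S = 68.3684.
(2,1): S=72.1875. Δ = (V_up−V_dn)/(S_up−S_dn) = (0.0000−22.3556)/(90.2344−55.5844) = -0.6452. V = [p*·0.0000 + (1−p*)·22.3556]/1.14 = 4.4940. B = V − Δ·S = 51.0682.
(2,2): S=117.1875. Δ = (V_up−V_dn)/(S_up−S_dn) = (0.0000−0.0000)/(146.4844−90.2344) = 0.0000. V = [p*·0.0000 + (1−p*)·0.0000]/1.14 = 0.0000. B = V − Δ·S = 0.0000.
(1,0): S=57.7500. Δ = (V_up−V_dn)/(S_up−S_dn) = (4.4940−23.9009)/(72.1875−44.4675) = -0.7001. V = [p*·4.4940 + (1−p*)·23.9009]/1.14 = 7.8434. B = V − Δ·S = 48.2744.
(1,1): S=93.7500. Δ = (V_up−V_dn)/(S_up−S_dn) = (0.0000−4.4940)/(117.1875−72.1875) = -0.0999. V = [p*·0.0000 + (1−p*)·4.4940]/1.14 = 0.9034. B = V − Δ·S = 10.2659.
(0,0): S=75.0000. Δ = (V_up−V_dn)/(S_up−S_dn) = (0.9034−7.8434)/(93.7500−57.7500) = -0.1928. V = [p*·0.9034 + (1−p*)·7.8434]/1.14 = 2.1875. B = V − Δ·S = 16.6458.
Self-financing check: at every node Δ·S+B equals the discounted successor values.

(0,0): Delta=-0.1928 Bond=16.6458
(1,0): Delta=-0.7001 Bond=48.2744
(1,1): Delta=-0.0999 Bond=10.2659
(2,0): Delta=-1.0000 Bond=68.3684
(2,1): Delta=-0.6452 Bond=51.0682
(2,2): Delta=0.0000 Bond=0.0000
V0=2.1875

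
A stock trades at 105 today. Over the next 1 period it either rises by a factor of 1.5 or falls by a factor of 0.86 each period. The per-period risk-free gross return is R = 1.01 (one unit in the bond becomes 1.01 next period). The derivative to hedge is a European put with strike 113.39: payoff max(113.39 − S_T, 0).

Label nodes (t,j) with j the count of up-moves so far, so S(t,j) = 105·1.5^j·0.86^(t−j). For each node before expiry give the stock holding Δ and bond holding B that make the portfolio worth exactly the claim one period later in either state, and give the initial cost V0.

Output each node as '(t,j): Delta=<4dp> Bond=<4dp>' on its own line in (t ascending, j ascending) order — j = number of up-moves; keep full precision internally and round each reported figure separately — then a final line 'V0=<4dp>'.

Risk-neutral probability p* = (R−d)/(u−d) = (1.01−0.86)/(1.5−0.86) = 0.2344.
Terminal values V(1,·): V(1,0)=23.0900, V(1,1)=0.0000
(0,0): S=105.0000. Δ = (V_up−V_dn)/(S_up−S_dn) = (0.0000−23.0900)/(157.5000−90.3000) = -0.3436. V = [p*·0.0000 + (1−p*)·23.0900]/1.01 = 17.5032. B = V − Δ·S = 53.5814.
The time-0 hedge costs 17.5032, which is the no-arbitrage price.

(0,0): Delta=-0.3436 Bond=53.5814
V0=17.5032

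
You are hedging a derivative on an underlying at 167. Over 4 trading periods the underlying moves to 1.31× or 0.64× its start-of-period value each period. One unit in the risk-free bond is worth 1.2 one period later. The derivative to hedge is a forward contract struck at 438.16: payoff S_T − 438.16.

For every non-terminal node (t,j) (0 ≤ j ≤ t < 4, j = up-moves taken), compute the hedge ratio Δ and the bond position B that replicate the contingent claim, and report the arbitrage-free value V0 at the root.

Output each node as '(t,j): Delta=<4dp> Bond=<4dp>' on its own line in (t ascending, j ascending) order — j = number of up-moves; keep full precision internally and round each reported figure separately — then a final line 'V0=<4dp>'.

(0,0): Delta=1.0000 Bond=-211.3040
(1,0): Delta=1.0000 Bond=-253.5648
(1,1): Delta=1.0000 Bond=-253.5648
(2,0): Delta=1.0000 Bond=-304.2778
(2,1): Delta=1.0000 Bond=-304.2778
(2,2): Delta=1.0000 Bond=-304.2778
(3,0): Delta=1.0000 Bond=-365.1333
(3,1): Delta=1.0000 Bond=-365.1333
(3,2): Delta=1.0000 Bond=-365.1333
(3,3): Delta=1.0000 Bond=-365.1333
V0=-44.3040

Since d<R<u, set p* = (R−d)/(u−d) = 0.8358; price each node as the discounted p*-expectation of its children.
Terminal payoffs: V(4,0)=-410.1420, V(4,1)=-380.8108, V(4,2)=-320.7733, V(4,3)=-197.8840, V(4,4)=53.6549
(3,0): S=43.7780. Δ = (V_up−V_dn)/(S_up−S_dn) = (-380.8108−-410.1420)/(57.3492−28.0180) = 1.0000. V = [p*·-380.8108 + (1−p*)·-410.1420]/1.2 = -321.3553. B = V − Δ·S = -365.1333.
(3,1): S=89.6082. Δ = (V_up−V_dn)/(S_up−S_dn) = (-320.7733−-380.8108)/(117.3867−57.3492) = 1.0000. V = [p*·-320.7733 + (1−p*)·-380.8108]/1.2 = -275.5251. B = V − Δ·S = -365.1333.
(3,2): S=183.4168. Δ = (V_up−V_dn)/(S_up−S_dn) = (-197.8840−-320.7733)/(240.2760−117.3867) = 1.0000. V = [p*·-197.8840 + (1−p*)·-320.7733]/1.2 = -181.7166. B = V − Δ·S = -365.1333.
(3,3): S=375.4312. Δ = (V_up−V_dn)/(S_up−S_dn) = (53.6549−-197.8840)/(491.8149−240.2760) = 1.0000. V = [p*·53.6549 + (1−p*)·-197.8840]/1.2 = 10.2979. B = V − Δ·S = -365.1333.
(2,0): S=68.4032. Δ = (V_up−V_dn)/(S_up−S_dn) = (-275.5251−-321.3553)/(89.6082−43.7780) = 1.0000. V = [p*·-275.5251 + (1−p*)·-321.3553]/1.2 = -235.8746. B = V − Δ·S = -304.2778.
(2,1): S=140.0128. Δ = (V_up−V_dn)/(S_up−S_dn) = (-181.7166−-275.5251)/(183.4168−89.6082) = 1.0000. V = [p*·-181.7166 + (1−p*)·-275.5251]/1.2 = -164.2650. B = V − Δ·S = -304.2778.
(2,2): S=286.5887. Δ = (V_up−V_dn)/(S_up−S_dn) = (10.2979−-181.7166)/(375.4312−183.4168) = 1.0000. V = [p*·10.2979 + (1−p*)·-181.7166]/1.2 = -17.6891. B = V − Δ·S = -304.2778.
(1,0): S=106.8800. Δ = (V_up−V_dn)/(S_up−S_dn) = (-164.2650−-235.8746)/(140.0128−68.4032) = 1.0000. V = [p*·-164.2650 + (1−p*)·-235.8746]/1.2 = -146.6848. B = V − Δ·S = -253.5648.
(1,1): S=218.7700. Δ = (V_up−V_dn)/(S_up−S_dn) = (-17.6891−-164.2650)/(286.5887−140.0128) = 1.0000. V = [p*·-17.6891 + (1−p*)·-164.2650]/1.2 = -34.7948. B = V − Δ·S = -253.5648.
(0,0): S=167.0000. Δ = (V_up−V_dn)/(S_up−S_dn) = (-34.7948−-146.6848)/(218.7700−106.8800) = 1.0000. V = [p*·-34.7948 + (1−p*)·-146.6848]/1.2 = -44.3040. B = V − Δ·S = -211.3040.
Each (Δ,B) replicates both successor values, so the strategy is self-financing and V0 is arbitrage-free.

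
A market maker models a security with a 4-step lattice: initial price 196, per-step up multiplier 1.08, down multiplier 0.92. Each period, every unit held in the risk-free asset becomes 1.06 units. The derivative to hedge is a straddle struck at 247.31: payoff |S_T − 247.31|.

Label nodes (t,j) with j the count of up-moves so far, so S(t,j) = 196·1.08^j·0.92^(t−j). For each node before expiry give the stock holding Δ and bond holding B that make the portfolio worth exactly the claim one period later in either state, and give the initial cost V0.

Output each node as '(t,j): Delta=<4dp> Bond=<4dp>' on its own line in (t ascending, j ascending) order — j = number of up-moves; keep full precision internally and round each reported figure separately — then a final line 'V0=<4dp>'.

The replicating-portfolio and risk-neutral prices coincide; use p* = (1.06−0.92)/(1.08−0.92) = 0.8750 for the latter.
Payoff layer (t=4): V(4,0)=106.8970, V(4,1)=82.4773, V(4,2)=53.8108, V(4,3)=20.1587, V(4,4)=19.3458
(3,0): S=152.6228. Δ = (V_up−V_dn)/(S_up−S_dn) = (82.4773−106.8970)/(164.8327−140.4130) = -1.0000. V = [p*·82.4773 + (1−p*)·106.8970]/1.06 = 80.6885. B = V − Δ·S = 233.3113.
(3,1): S=179.1660. Δ = (V_up−V_dn)/(S_up−S_dn) = (53.8108−82.4773)/(193.4992−164.8327) = -1.0000. V = [p*·53.8108 + (1−p*)·82.4773]/1.06 = 54.1454. B = V − Δ·S = 233.3113.
(3,2): S=210.3252. Δ = (V_up−V_dn)/(S_up−S_dn) = (20.1587−53.8108)/(227.1513−193.4992) = -1.0000. V = [p*·20.1587 + (1−p*)·53.8108]/1.06 = 22.9861. B = V − Δ·S = 233.3113.
(3,3): S=246.9036. Δ = (V_up−V_dn)/(S_up−S_dn) = (19.3458−20.1587)/(266.6558−227.1513) = -0.0206. V = [p*·19.3458 + (1−p*)·20.1587]/1.06 = 18.3466. B = V − Δ·S = 23.4272.
(2,0): S=165.8944. Δ = (V_up−V_dn)/(S_up−S_dn) = (54.1454−80.6885)/(179.1660−152.6228) = -1.0000. V = [p*·54.1454 + (1−p*)·80.6885]/1.06 = 54.2106. B = V − Δ·S = 220.1050.
(2,1): S=194.7456. Δ = (V_up−V_dn)/(S_up−S_dn) = (22.9861−54.1454)/(210.3252−179.1660) = -1.0000. V = [p*·22.9861 + (1−p*)·54.1454]/1.06 = 25.3594. B = V − Δ·S = 220.1050.
(2,2): S=228.6144. Δ = (V_up−V_dn)/(S_up−S_dn) = (18.3466−22.9861)/(246.9036−210.3252) = -0.1268. V = [p*·18.3466 + (1−p*)·22.9861]/1.06 = 17.8553. B = V − Δ·S = 46.8517.
(1,0): S=180.3200. Δ = (V_up−V_dn)/(S_up−S_dn) = (25.3594−54.2106)/(194.7456−165.8944) = -1.0000. V = [p*·25.3594 + (1−p*)·54.2106]/1.06 = 27.3262. B = V − Δ·S = 207.6462.
(1,1): S=211.6800. Δ = (V_up−V_dn)/(S_up−S_dn) = (17.8553−25.3594)/(228.6144−194.7456) = -0.2216. V = [p*·17.8553 + (1−p*)·25.3594]/1.06 = 17.7295. B = V − Δ·S = 64.6305.
(0,0): S=196.0000. Δ = (V_up−V_dn)/(S_up−S_dn) = (17.7295−27.3262)/(211.6800−180.3200) = -0.3060. V = [p*·17.7295 + (1−p*)·27.3262]/1.06 = 17.8576. B = V − Δ·S = 77.8372.
The time-0 hedge costs 17.8576, which is the no-arbitrage price.

(0,0): Delta=-0.3060 Bond=77.8372
(1,0): Delta=-1.0000 Bond=207.6462
(1,1): Delta=-0.2216 Bond=64.6305
(2,0): Delta=-1.0000 Bond=220.1050
(2,1): Delta=-1.0000 Bond=220.1050
(2,2): Delta=-0.1268 Bond=46.8517
(3,0): Delta=-1.0000 Bond=233.3113
(3,1): Delta=-1.0000 Bond=233.3113
(3,2): Delta=-1.0000 Bond=233.3113
(3,3): Delta=-0.0206 Bond=23.4272
V0=17.8576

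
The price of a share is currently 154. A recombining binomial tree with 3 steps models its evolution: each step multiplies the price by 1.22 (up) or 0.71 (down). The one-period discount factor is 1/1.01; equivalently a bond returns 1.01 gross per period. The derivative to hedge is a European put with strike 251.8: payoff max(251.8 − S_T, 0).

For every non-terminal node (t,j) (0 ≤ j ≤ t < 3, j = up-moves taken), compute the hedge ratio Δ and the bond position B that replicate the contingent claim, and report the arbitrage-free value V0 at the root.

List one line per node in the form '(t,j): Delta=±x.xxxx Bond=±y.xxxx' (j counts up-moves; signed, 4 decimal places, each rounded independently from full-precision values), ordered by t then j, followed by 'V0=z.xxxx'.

No-arbitrage ⇒ martingale measure with p* = (R−d)/(u−d) = 0.5882.
Terminal values V(3,·): V(3,0)=196.6817, V(3,1)=157.0897, V(3,2)=89.0583, V(3,3)=0.0000
  t=2,j=0: stock 77.6314 → up 94.7103 (V=157.0897), down 55.1183 (V=196.6817). Price 171.6755; hedge Δ=-1.0000, bond B=249.3069.
  t=2,j=1: stock 133.3948 → up 162.7417 (V=89.0583), down 94.7103 (V=157.0897). Price 115.9121; hedge Δ=-1.0000, bond B=249.3069.
  t=2,j=2: stock 229.2136 → up 279.6406 (V=0.0000), down 162.7417 (V=89.0583). Price 36.3080; hedge Δ=-0.7618, bond B=210.9322.
  t=1,j=0: stock 109.3400 → up 133.3948 (V=115.9121), down 77.6314 (V=171.6755). Price 137.4985; hedge Δ=-1.0000, bond B=246.8385.
  t=1,j=1: stock 187.8800 → up 229.2136 (V=36.3080), down 133.3948 (V=115.9121). Price 68.4022; hedge Δ=-0.8308, bond B=224.4887.
  t=0,j=0: stock 154.0000 → up 187.8800 (V=68.4022), down 109.3400 (V=137.4985). Price 95.8947; hedge Δ=-0.8798, bond B=231.3778.
Check: Δ(0,0)·S0 + B(0,0) = 95.8947 = V0.

(0,0): Delta=-0.8798 Bond=231.3778
(1,0): Delta=-1.0000 Bond=246.8385
(1,1): Delta=-0.8308 Bond=224.4887
(2,0): Delta=-1.0000 Bond=249.3069
(2,1): Delta=-1.0000 Bond=249.3069
(2,2): Delta=-0.7618 Bond=210.9322
V0=95.8947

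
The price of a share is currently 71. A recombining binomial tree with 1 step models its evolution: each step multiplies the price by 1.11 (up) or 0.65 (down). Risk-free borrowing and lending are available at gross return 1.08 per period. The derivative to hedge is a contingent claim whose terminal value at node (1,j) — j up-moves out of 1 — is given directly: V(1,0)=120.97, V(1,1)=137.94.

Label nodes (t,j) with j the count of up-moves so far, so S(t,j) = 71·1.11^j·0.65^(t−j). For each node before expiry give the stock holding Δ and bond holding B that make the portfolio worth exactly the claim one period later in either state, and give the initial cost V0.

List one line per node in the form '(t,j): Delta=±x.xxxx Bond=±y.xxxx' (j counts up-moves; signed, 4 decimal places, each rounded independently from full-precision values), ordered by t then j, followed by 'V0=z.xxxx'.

(0,0): Delta=0.5196 Bond=89.8062
V0=126.6975

Since d<R<u, set p* = (R−d)/(u−d) = 0.9348; price each node as the discounted p*-expectation of its children.
Terminal values V(1,·): V(1,0)=120.9700, V(1,1)=137.9400
  t=0,j=0: stock 71.0000 → up 78.8100 (V=137.9400), down 46.1500 (V=120.9700). Price 126.6975; hedge Δ=0.5196, bond B=89.8062.
Root portfolio cost Δ·71+B reproduces V0=126.6975.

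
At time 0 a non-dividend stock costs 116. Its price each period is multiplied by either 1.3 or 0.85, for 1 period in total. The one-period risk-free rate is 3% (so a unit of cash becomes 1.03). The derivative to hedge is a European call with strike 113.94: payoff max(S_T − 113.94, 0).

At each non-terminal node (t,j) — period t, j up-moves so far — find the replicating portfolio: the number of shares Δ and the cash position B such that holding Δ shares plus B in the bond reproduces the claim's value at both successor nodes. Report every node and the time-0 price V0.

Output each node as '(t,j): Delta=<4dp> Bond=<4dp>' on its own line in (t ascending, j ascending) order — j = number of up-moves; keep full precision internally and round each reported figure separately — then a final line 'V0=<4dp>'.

(0,0): Delta=0.7061 Bond=-67.5965
V0=14.3146

Under the risk-neutral measure, an up-move has probability p* = (R−d)/(u−d) = 0.4000 and values discount at R = 1.03.
At expiry t=1: V(1,0)=0.0000, V(1,1)=36.8600
  t=0,j=0: stock 116.0000 → up 150.8000 (V=36.8600), down 98.6000 (V=0.0000). Price 14.3146; hedge Δ=0.7061, bond B=-67.5965.
Each (Δ,B) replicates both successor values, so the strategy is self-financing and V0 is arbitrage-free.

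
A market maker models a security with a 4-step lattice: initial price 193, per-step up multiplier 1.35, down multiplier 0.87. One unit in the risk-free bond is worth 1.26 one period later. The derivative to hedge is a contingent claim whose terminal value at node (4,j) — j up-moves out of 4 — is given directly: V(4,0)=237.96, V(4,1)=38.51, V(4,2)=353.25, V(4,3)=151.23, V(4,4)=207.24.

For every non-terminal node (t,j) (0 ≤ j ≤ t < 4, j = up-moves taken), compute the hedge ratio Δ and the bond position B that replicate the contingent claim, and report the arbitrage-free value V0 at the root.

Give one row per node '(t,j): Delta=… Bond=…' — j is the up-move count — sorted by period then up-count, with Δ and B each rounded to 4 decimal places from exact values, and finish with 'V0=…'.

(0,0): Delta=-0.1042 Bond=100.0508
(1,0): Delta=-0.3476 Bond=166.9278
(1,1): Delta=-0.0681 Bond=116.6339
(2,0): Delta=2.4712 Bond=-201.4457
(2,1): Delta=-0.7668 Bond=305.3539
(2,2): Delta=0.0359 Bond=110.4060
(3,0): Delta=-3.2695 Bond=475.7644
(3,1): Delta=3.3249 Bond=-422.1875
(3,2): Delta=-1.3753 Bond=570.9613
(3,3): Delta=0.2457 Bond=39.4539
V0=79.9308

Since d<R<u, set p* = (R−d)/(u−d) = 0.8125; price each node as the discounted p*-expectation of its children.
Payoff layer (t=4): V(4,0)=237.9600, V(4,1)=38.5100, V(4,2)=353.2500, V(4,3)=151.2300, V(4,4)=207.2400
(3,0): S=127.0911. Δ = (V_up−V_dn)/(S_up−S_dn) = (38.5100−237.9600)/(171.5730−110.5692) = -3.2695. V = [p*·38.5100 + (1−p*)·237.9600]/1.26 = 60.2436. B = V − Δ·S = 475.7644.
(3,1): S=197.2103. Δ = (V_up−V_dn)/(S_up−S_dn) = (353.2500−38.5100)/(266.2339−171.5730) = 3.3249. V = [p*·353.2500 + (1−p*)·38.5100]/1.26 = 233.5208. B = V − Δ·S = -422.1875.
(3,2): S=306.0160. Δ = (V_up−V_dn)/(S_up−S_dn) = (151.2300−353.2500)/(413.1216−266.2339) = -1.3753. V = [p*·151.2300 + (1−p*)·353.2500]/1.26 = 150.0863. B = V − Δ·S = 570.9613.
(3,3): S=474.8524. Δ = (V_up−V_dn)/(S_up−S_dn) = (207.2400−151.2300)/(641.0507−413.1216) = 0.2457. V = [p*·207.2400 + (1−p*)·151.2300]/1.26 = 156.1414. B = V − Δ·S = 39.4539.
(2,0): S=146.0817. Δ = (V_up−V_dn)/(S_up−S_dn) = (233.5208−60.2436)/(197.2103−127.0911) = 2.4712. V = [p*·233.5208 + (1−p*)·60.2436]/1.26 = 159.5487. B = V − Δ·S = -201.4457.
(2,1): S=226.6785. Δ = (V_up−V_dn)/(S_up−S_dn) = (150.0863−233.5208)/(306.0160−197.2103) = -0.7668. V = [p*·150.0863 + (1−p*)·233.5208]/1.26 = 131.5320. B = V − Δ·S = 305.3539.
(2,2): S=351.7425. Δ = (V_up−V_dn)/(S_up−S_dn) = (156.1414−150.0863)/(474.8524−306.0160) = 0.0359. V = [p*·156.1414 + (1−p*)·150.0863]/1.26 = 123.0207. B = V − Δ·S = 110.4060.
(1,0): S=167.9100. Δ = (V_up−V_dn)/(S_up−S_dn) = (131.5320−159.5487)/(226.6785−146.0817) = -0.3476. V = [p*·131.5320 + (1−p*)·159.5487]/1.26 = 108.5596. B = V − Δ·S = 166.9278.
(1,1): S=260.5500. Δ = (V_up−V_dn)/(S_up−S_dn) = (123.0207−131.5320)/(351.7425−226.6785) = -0.0681. V = [p*·123.0207 + (1−p*)·131.5320]/1.26 = 98.9020. B = V − Δ·S = 116.6339.
(0,0): S=193.0000. Δ = (V_up−V_dn)/(S_up−S_dn) = (98.9020−108.5596)/(260.5500−167.9100) = -0.1042. V = [p*·98.9020 + (1−p*)·108.5596]/1.26 = 79.9308. B = V − Δ·S = 100.0508.
The time-0 hedge costs 79.9308, which is the no-arbitrage price.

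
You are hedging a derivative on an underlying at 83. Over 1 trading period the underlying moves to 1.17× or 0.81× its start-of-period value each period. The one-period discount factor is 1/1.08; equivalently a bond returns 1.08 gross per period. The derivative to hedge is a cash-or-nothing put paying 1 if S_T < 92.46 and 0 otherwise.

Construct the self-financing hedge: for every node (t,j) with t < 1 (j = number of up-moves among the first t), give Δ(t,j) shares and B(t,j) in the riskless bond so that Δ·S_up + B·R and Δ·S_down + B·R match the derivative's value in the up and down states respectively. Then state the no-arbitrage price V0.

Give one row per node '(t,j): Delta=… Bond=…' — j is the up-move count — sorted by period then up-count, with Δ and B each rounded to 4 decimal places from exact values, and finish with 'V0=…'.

No-arbitrage ⇒ martingale measure with p* = (R−d)/(u−d) = 0.7500.
Payoff layer (t=1): V(1,0)=1.0000, V(1,1)=0.0000
(0,0): S=83.0000. Δ = (V_up−V_dn)/(S_up−S_dn) = (0.0000−1.0000)/(97.1100−67.2300) = -0.0335. V = [p*·0.0000 + (1−p*)·1.0000]/1.08 = 0.2315. B = V − Δ·S = 3.0093.
The time-0 hedge costs 0.2315, which is the no-arbitrage price.

(0,0): Delta=-0.0335 Bond=3.0093
V0=0.2315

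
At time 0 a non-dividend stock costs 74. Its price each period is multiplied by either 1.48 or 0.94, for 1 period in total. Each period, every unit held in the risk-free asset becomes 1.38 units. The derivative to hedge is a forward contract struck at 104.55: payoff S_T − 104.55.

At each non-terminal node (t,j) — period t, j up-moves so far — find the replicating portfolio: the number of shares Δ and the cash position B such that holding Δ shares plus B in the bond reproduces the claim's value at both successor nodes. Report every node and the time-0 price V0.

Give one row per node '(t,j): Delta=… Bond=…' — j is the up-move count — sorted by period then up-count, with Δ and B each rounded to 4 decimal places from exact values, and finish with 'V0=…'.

(0,0): Delta=1.0000 Bond=-75.7609
V0=-1.7609

Since d<R<u, set p* = (R−d)/(u−d) = 0.8148; price each node as the discounted p*-expectation of its children.
At expiry t=1: V(1,0)=-34.9900, V(1,1)=4.9700
  t=0,j=0: stock 74.0000 → up 109.5200 (V=4.9700), down 69.5600 (V=-34.9900). Price -1.7609; hedge Δ=1.0000, bond B=-75.7609.
Root portfolio cost Δ·74+B reproduces V0=-1.7609.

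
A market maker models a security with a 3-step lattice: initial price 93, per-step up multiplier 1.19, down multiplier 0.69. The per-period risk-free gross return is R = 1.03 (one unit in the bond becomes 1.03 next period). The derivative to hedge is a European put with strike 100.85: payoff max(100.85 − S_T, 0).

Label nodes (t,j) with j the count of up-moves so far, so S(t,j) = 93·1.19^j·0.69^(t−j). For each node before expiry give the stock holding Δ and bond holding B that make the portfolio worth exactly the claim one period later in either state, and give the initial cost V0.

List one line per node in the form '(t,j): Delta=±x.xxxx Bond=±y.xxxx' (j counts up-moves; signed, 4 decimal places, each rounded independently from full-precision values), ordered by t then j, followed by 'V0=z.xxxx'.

(0,0): Delta=-0.4763 Bond=59.6662
(1,0): Delta=-1.0000 Bond=95.0608
(1,1): Delta=-0.3334 Bond=45.6422
(2,0): Delta=-1.0000 Bond=97.9126
(2,1): Delta=-1.0000 Bond=97.9126
(2,2): Delta=-0.1515 Bond=23.0580
V0=15.3686

Risk-neutral probability p* = (R−d)/(u−d) = (1.03−0.69)/(1.19−0.69) = 0.6800.
Payoff layer (t=3): V(3,0)=70.2987, V(3,1)=48.1600, V(3,2)=9.9789, V(3,3)=0.0000
  t=2,j=0: stock 44.2773 → up 52.6900 (V=48.1600), down 30.5513 (V=70.2987). Price 53.6353; hedge Δ=-1.0000, bond B=97.9126.
  t=2,j=1: stock 76.3623 → up 90.8711 (V=9.9789), down 52.6900 (V=48.1600). Price 21.5503; hedge Δ=-1.0000, bond B=97.9126.
  t=2,j=2: stock 131.6973 → up 156.7198 (V=0.0000), down 90.8711 (V=9.9789). Price 3.1002; hedge Δ=-0.1515, bond B=23.0580.
  t=1,j=0: stock 64.1700 → up 76.3623 (V=21.5503), down 44.2773 (V=53.6353). Price 30.8908; hedge Δ=-1.0000, bond B=95.0608.
  t=1,j=1: stock 110.6700 → up 131.6973 (V=3.1002), down 76.3623 (V=21.5503). Price 8.7420; hedge Δ=-0.3334, bond B=45.6422.
  t=0,j=0: stock 93.0000 → up 110.6700 (V=8.7420), down 64.1700 (V=30.8908). Price 15.3686; hedge Δ=-0.4763, bond B=59.6662.
Self-financing check: at every node Δ·S+B equals the discounted successor values.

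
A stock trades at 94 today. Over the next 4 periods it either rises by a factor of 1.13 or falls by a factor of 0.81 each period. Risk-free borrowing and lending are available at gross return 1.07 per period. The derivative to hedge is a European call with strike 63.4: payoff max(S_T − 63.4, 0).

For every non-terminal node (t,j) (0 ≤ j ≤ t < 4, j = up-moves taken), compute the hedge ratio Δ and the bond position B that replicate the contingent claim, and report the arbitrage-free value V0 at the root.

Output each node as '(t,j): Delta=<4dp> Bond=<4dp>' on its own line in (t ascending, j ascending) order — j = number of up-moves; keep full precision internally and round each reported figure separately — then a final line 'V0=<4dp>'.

Under the risk-neutral measure, an up-move has probability p* = (R−d)/(u−d) = 0.8125 and values discount at R = 1.07.
Payoff layer (t=4): V(4,0)=0.0000, V(4,1)=0.0000, V(4,2)=15.3508, V(4,3)=46.4622, V(4,4)=89.8645
(3,0): S=49.9555. Δ = (V_up−V_dn)/(S_up−S_dn) = (0.0000−0.0000)/(56.4497−40.4639) = 0.0000. V = [p*·0.0000 + (1−p*)·0.0000]/1.07 = 0.0000. B = V − Δ·S = 0.0000.
(3,1): S=69.6909. Δ = (V_up−V_dn)/(S_up−S_dn) = (15.3508−0.0000)/(78.7508−56.4497) = 0.6883. V = [p*·15.3508 + (1−p*)·0.0000]/1.07 = 11.6565. B = V − Δ·S = -36.3146.
(3,2): S=97.2232. Δ = (V_up−V_dn)/(S_up−S_dn) = (46.4622−15.3508)/(109.8622−78.7508) = 1.0000. V = [p*·46.4622 + (1−p*)·15.3508]/1.07 = 37.9708. B = V − Δ·S = -59.2523.
(3,3): S=135.6323. Δ = (V_up−V_dn)/(S_up−S_dn) = (89.8645−46.4622)/(153.2645−109.8622) = 1.0000. V = [p*·89.8645 + (1−p*)·46.4622]/1.07 = 76.3800. B = V − Δ·S = -59.2523.
(2,0): S=61.6734. Δ = (V_up−V_dn)/(S_up−S_dn) = (11.6565−0.0000)/(69.6909−49.9555) = 0.5906. V = [p*·11.6565 + (1−p*)·0.0000]/1.07 = 8.8513. B = V − Δ·S = -27.5753.
(2,1): S=86.0382. Δ = (V_up−V_dn)/(S_up−S_dn) = (37.9708−11.6565)/(97.2232−69.6909) = 0.9558. V = [p*·37.9708 + (1−p*)·11.6565]/1.07 = 30.8756. B = V − Δ·S = -51.3566.
(2,2): S=120.0286. Δ = (V_up−V_dn)/(S_up−S_dn) = (76.3800−37.9708)/(135.6323−97.2232) = 1.0000. V = [p*·76.3800 + (1−p*)·37.9708]/1.07 = 64.6526. B = V − Δ·S = -55.3760.
(1,0): S=76.1400. Δ = (V_up−V_dn)/(S_up−S_dn) = (30.8756−8.8513)/(86.0382−61.6734) = 0.9039. V = [p*·30.8756 + (1−p*)·8.8513]/1.07 = 24.9963. B = V − Δ·S = -43.8295.
(1,1): S=106.2200. Δ = (V_up−V_dn)/(S_up−S_dn) = (64.6526−30.8756)/(120.0286−86.0382) = 0.9937. V = [p*·64.6526 + (1−p*)·30.8756]/1.07 = 54.5041. B = V − Δ·S = -51.0489.
(0,0): S=94.0000. Δ = (V_up−V_dn)/(S_up−S_dn) = (54.5041−24.9963)/(106.2200−76.1400) = 0.9810. V = [p*·54.5041 + (1−p*)·24.9963]/1.07 = 45.7677. B = V − Δ·S = -46.4442.
Root portfolio cost Δ·94+B reproduces V0=45.7677.

(0,0): Delta=0.9810 Bond=-46.4442
(1,0): Delta=0.9039 Bond=-43.8295
(1,1): Delta=0.9937 Bond=-51.0489
(2,0): Delta=0.5906 Bond=-27.5753
(2,1): Delta=0.9558 Bond=-51.3566
(2,2): Delta=1.0000 Bond=-55.3760
(3,0): Delta=0.0000 Bond=0.0000
(3,1): Delta=0.6883 Bond=-36.3146
(3,2): Delta=1.0000 Bond=-59.2523
(3,3): Delta=1.0000 Bond=-59.2523
V0=45.7677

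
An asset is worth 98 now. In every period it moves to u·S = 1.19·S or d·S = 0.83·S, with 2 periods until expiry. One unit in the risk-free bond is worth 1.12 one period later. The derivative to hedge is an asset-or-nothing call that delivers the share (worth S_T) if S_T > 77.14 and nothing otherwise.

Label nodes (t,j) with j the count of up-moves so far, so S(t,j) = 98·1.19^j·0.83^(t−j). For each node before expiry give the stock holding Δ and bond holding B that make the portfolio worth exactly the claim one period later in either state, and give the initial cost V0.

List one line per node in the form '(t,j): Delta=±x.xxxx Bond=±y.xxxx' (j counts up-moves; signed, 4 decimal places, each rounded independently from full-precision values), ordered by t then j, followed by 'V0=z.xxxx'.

Under the risk-neutral measure, an up-move has probability p* = (R−d)/(u−d) = 0.8056 and values discount at R = 1.12.
Terminal values V(2,·): V(2,0)=0.0000, V(2,1)=96.7946, V(2,2)=138.7778
(1,0): S=81.3400. Δ = (V_up−V_dn)/(S_up−S_dn) = (96.7946−0.0000)/(96.7946−67.5122) = 3.3056. V = [p*·96.7946 + (1−p*)·0.0000]/1.12 = 69.6191. B = V − Δ·S = -199.2548.
(1,1): S=116.6200. Δ = (V_up−V_dn)/(S_up−S_dn) = (138.7778−96.7946)/(138.7778−96.7946) = 1.0000. V = [p*·138.7778 + (1−p*)·96.7946]/1.12 = 116.6200. B = V − Δ·S = 0.0000.
(0,0): S=98.0000. Δ = (V_up−V_dn)/(S_up−S_dn) = (116.6200−69.6191)/(116.6200−81.3400) = 1.3322. V = [p*·116.6200 + (1−p*)·69.6191]/1.12 = 95.9651. B = V − Δ·S = -34.5928.
Self-financing check: at every node Δ·S+B equals the discounted successor values.

(0,0): Delta=1.3322 Bond=-34.5928
(1,0): Delta=3.3056 Bond=-199.2548
(1,1): Delta=1.0000 Bond=0.0000
V0=95.9651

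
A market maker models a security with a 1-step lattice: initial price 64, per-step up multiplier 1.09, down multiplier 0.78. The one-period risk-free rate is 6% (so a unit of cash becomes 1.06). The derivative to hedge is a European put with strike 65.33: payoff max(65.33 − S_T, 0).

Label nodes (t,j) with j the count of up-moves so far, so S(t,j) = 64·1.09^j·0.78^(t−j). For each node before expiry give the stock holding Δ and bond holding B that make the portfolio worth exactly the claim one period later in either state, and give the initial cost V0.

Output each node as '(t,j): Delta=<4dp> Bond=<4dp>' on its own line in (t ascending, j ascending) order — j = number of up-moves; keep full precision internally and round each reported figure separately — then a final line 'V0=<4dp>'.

Risk-neutral probability p* = (R−d)/(u−d) = (1.06−0.78)/(1.09−0.78) = 0.9032.
Payoff layer (t=1): V(1,0)=15.4100, V(1,1)=0.0000
Node (0,0) S=64.0000: V=(p*·0.0000+(1−p*)·15.4100)/1.06=1.4069; Δ=(0.0000−15.4100)/(69.7600−49.9200)=-0.7767; B=V−Δ·S=51.1166
Self-financing check: at every node Δ·S+B equals the discounted successor values.

(0,0): Delta=-0.7767 Bond=51.1166
V0=1.4069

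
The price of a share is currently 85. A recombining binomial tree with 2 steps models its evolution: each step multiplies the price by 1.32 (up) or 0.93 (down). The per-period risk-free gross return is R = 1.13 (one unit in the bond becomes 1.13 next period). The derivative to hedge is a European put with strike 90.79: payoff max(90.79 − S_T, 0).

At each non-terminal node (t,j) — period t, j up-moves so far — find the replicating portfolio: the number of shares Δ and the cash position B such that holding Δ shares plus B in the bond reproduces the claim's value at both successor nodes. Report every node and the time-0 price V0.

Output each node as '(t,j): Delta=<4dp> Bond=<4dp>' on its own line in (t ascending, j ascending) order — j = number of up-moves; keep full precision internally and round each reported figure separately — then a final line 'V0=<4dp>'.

Risk-neutral probability p* = (R−d)/(u−d) = (1.13−0.93)/(1.32−0.93) = 0.5128.
Terminal payoffs: V(2,0)=17.2735, V(2,1)=0.0000, V(2,2)=0.0000
(1,0): S=79.0500. Δ = (V_up−V_dn)/(S_up−S_dn) = (0.0000−17.2735)/(104.3460−73.5165) = -0.5603. V = [p*·0.0000 + (1−p*)·17.2735]/1.13 = 7.4472. B = V − Δ·S = 51.7382.
(1,1): S=112.2000. Δ = (V_up−V_dn)/(S_up−S_dn) = (0.0000−0.0000)/(148.1040−104.3460) = 0.0000. V = [p*·0.0000 + (1−p*)·0.0000]/1.13 = 0.0000. B = V − Δ·S = 0.0000.
(0,0): S=85.0000. Δ = (V_up−V_dn)/(S_up−S_dn) = (0.0000−7.4472)/(112.2000−79.0500) = -0.2247. V = [p*·0.0000 + (1−p*)·7.4472]/1.13 = 3.2107. B = V − Δ·S = 22.3060.
Self-financing check: at every node Δ·S+B equals the discounted successor values.

(0,0): Delta=-0.2247 Bond=22.3060
(1,0): Delta=-0.5603 Bond=51.7382
(1,1): Delta=0.0000 Bond=0.0000
V0=3.2107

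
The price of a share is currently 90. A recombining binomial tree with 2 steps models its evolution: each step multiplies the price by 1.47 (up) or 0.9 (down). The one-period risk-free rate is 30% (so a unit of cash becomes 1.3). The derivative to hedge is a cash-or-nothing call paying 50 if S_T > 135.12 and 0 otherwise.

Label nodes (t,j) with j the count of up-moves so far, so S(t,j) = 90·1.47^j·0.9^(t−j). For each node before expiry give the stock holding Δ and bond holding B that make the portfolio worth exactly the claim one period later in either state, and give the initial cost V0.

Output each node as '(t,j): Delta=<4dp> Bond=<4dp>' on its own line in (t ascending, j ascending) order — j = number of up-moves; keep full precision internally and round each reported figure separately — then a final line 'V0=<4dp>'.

Risk-neutral probability p* = (R−d)/(u−d) = (1.3−0.9)/(1.47−0.9) = 0.7018.
Terminal payoffs: V(2,0)=0.0000, V(2,1)=0.0000, V(2,2)=50.0000
Node (1,0) S=81.0000: V=(p*·0.0000+(1−p*)·0.0000)/1.3=0.0000; Δ=(0.0000−0.0000)/(119.0700−72.9000)=0.0000; B=V−Δ·S=0.0000
Node (1,1) S=132.3000: V=(p*·50.0000+(1−p*)·0.0000)/1.3=26.9906; Δ=(50.0000−0.0000)/(194.4810−119.0700)=0.6630; B=V−Δ·S=-60.7287
Node (0,0) S=90.0000: V=(p*·26.9906+(1−p*)·0.0000)/1.3=14.5698; Δ=(26.9906−0.0000)/(132.3000−81.0000)=0.5261; B=V−Δ·S=-32.7820
The time-0 hedge costs 14.5698, which is the no-arbitrage price.

(0,0): Delta=0.5261 Bond=-32.7820
(1,0): Delta=0.0000 Bond=0.0000
(1,1): Delta=0.6630 Bond=-60.7287
V0=14.5698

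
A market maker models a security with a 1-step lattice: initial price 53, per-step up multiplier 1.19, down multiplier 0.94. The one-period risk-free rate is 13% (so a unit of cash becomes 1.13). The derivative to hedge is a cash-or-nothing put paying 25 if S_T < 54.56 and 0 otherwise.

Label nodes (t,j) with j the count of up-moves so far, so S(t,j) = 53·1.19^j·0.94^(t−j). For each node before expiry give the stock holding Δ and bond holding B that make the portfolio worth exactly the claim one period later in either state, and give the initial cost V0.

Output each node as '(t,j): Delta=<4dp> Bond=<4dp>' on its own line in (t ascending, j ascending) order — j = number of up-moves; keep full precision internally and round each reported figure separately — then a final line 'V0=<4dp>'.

(0,0): Delta=-1.8868 Bond=105.3097
V0=5.3097

The replicating-portfolio and risk-neutral prices coincide; use p* = (1.13−0.94)/(1.19−0.94) = 0.7600 for the latter.
Terminal values V(1,·): V(1,0)=25.0000, V(1,1)=0.0000
Node (0,0) S=53.0000: V=(p*·0.0000+(1−p*)·25.0000)/1.13=5.3097; Δ=(0.0000−25.0000)/(63.0700−49.8200)=-1.8868; B=V−Δ·S=105.3097
The time-0 hedge costs 5.3097, which is the no-arbitrage price.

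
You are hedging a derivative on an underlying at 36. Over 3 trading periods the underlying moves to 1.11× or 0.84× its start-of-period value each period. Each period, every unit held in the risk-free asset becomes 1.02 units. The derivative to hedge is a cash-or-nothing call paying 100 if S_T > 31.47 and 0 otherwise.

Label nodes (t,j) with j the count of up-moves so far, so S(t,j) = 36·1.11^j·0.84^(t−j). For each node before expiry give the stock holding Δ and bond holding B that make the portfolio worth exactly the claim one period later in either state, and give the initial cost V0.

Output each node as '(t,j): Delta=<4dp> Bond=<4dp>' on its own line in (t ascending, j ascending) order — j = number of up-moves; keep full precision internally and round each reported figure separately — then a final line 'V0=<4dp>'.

No-arbitrage ⇒ martingale measure with p* = (R−d)/(u−d) = 0.6667.
Terminal values V(3,·): V(3,0)=0.0000, V(3,1)=0.0000, V(3,2)=100.0000, V(3,3)=100.0000
  t=2,j=0: stock 25.4016 → up 28.1958 (V=0.0000), down 21.3373 (V=0.0000). Price 0.0000; hedge Δ=0.0000, bond B=0.0000.
  t=2,j=1: stock 33.5664 → up 37.2587 (V=100.0000), down 28.1958 (V=0.0000). Price 65.3595; hedge Δ=11.0340, bond B=-305.0109.
  t=2,j=2: stock 44.3556 → up 49.2347 (V=100.0000), down 37.2587 (V=100.0000). Price 98.0392; hedge Δ=0.0000, bond B=98.0392.
  t=1,j=0: stock 30.2400 → up 33.5664 (V=65.3595), down 25.4016 (V=0.0000). Price 42.7186; hedge Δ=8.0050, bond B=-199.3535.
  t=1,j=1: stock 39.9600 → up 44.3556 (V=98.0392), down 33.5664 (V=65.3595). Price 85.4372; hedge Δ=3.0289, bond B=-35.5988.
  t=0,j=0: stock 36.0000 → up 39.9600 (V=85.4372), down 30.2400 (V=42.7186). Price 69.8017; hedge Δ=4.3949, bond B=-88.4154.
Self-financing check: at every node Δ·S+B equals the discounted successor values.

(0,0): Delta=4.3949 Bond=-88.4154
(1,0): Delta=8.0050 Bond=-199.3535
(1,1): Delta=3.0289 Bond=-35.5988
(2,0): Delta=0.0000 Bond=0.0000
(2,1): Delta=11.0340 Bond=-305.0109
(2,2): Delta=0.0000 Bond=98.0392
V0=69.8017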